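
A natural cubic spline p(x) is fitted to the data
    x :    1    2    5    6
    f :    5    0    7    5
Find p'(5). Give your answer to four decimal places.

Put M_i = p'' at the i-th knot. Here h = (1, 3, 1) and Δ = (-5, 7/3, -2), so the interior equations h_(i-1)·M_(i-1) + 2(h_(i-1)+h_i)·M_i + h_i·M_(i+1) = 6(Δ_i − Δ_(i-1)) read
  1·M_0 + 8·M_1 + 3·M_2 = 6(Δ_1 - Δ_0) = 44
  3·M_1 + 8·M_2 + 1·M_3 = 6(Δ_2 - Δ_1) = -26
Natural end conditions: M_0 = M_3 = 0.
Solving the tridiagonal system: M_0 = 0, M_1 = 86/11, M_2 = -68/11, M_3 = 0.
On [5, 6], p'(x) = b_2 + 2c_2·(x - 5) + 3d_2·(x - 5)² with b_2 = Δ_2 - h_2(2M_2 + M_3)/6 = 2/33, c_2 = M_2/2 = -34/11, d_2 = (M_3 - M_2)/(6h_2) = 34/33. So p'(5) = 2/33.

0.0606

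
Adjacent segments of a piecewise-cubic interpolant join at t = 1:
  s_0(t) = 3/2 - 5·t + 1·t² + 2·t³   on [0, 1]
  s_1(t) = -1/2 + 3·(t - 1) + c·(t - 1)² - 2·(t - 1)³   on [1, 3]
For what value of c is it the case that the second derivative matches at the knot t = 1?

7

s_0''(t) = 2 + 12·t, so s_0''(1) = 14. On the right, s_1''(1) = 2c, so c = 7.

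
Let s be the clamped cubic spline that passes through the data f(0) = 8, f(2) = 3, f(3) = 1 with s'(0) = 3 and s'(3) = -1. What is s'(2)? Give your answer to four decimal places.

Let m_i = s''(x_i). Step sizes h_i = 2, 1; slopes of the chords Δ_i = (y_(i+1) - y_i)/h_i = -5/2, -2.
  2·m_0 + 6·m_1 + 1·m_2 = 6(Δ_1 - Δ_0) = 3
Clamped end conditions give two more equations: 2h_0·m_0 + h_0·m_1 = 6(Δ_0 - s'(0)) = -33 and h_1·m_1 + 2h_1·m_2 = 6(s'(3) - Δ_1) = 6.
Solving: m_0 = -121/12, m_1 = 11/3, m_2 = 7/6.
On [2, 3], s'(x) = b_1 + 2c_1·(x - 2) + 3d_1·(x - 2)² with b_1 = Δ_1 - h_1(2m_1 + m_2)/6 = -41/12, c_1 = m_1/2 = 11/6, d_1 = (m_2 - m_1)/(6h_1) = -5/12. So s'(2) = -41/12.

-3.4167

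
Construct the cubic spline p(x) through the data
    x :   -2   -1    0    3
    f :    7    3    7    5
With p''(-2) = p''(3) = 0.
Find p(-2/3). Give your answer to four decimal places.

With M_i denoting the second derivative at x_i, h_i = 1, 1, 3, and Δ_i = (y_(i+1) − y_i)/h_i = -4, 4, -2/3:
  1·M_0 + 4·M_1 + 1·M_2 = 6(Δ_1 - Δ_0) = 48
  1·M_1 + 8·M_2 + 3·M_3 = 6(Δ_2 - Δ_1) = -28
Natural end conditions: M_0 = M_3 = 0.
Forward elimination and back-substitution give M_0 = 0, M_1 = 412/31, M_2 = -160/31, M_3 = 0.
On [-1, 0], p(x) = 3 + 40/93·(x + 1) + 206/31·(x + 1)² - 286/93·(x + 1)³.
With (x + 1) = 1/3: p(-2/3) = 9461/2511.

3.7678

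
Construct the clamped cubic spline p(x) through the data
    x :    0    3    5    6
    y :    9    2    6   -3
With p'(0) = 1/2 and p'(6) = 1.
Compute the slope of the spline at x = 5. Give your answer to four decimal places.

-8.8246

With M_i denoting the second derivative at x_i, h_i = 3, 2, 1, and Δ_i = (y_(i+1) − y_i)/h_i = -7/3, 2, -9:
  3·M_0 + 10·M_1 + 2·M_2 = 6(Δ_1 - Δ_0) = 26
  2·M_1 + 6·M_2 + 1·M_3 = 6(Δ_2 - Δ_1) = -66
Clamped end conditions give two more equations: 2h_0·M_0 + h_0·M_1 = 6(Δ_0 - p'(0)) = -17 and h_2·M_2 + 2h_2·M_3 = 6(p'(6) - Δ_2) = 60.
Solving: M_0 = -416/57, M_1 = 509/57, M_2 = -1180/57, M_3 = 2300/57.
On [5, 6], p'(x) = b_2 + 2c_2·(x - 5) + 3d_2·(x - 5)² with b_2 = Δ_2 - h_2(2M_2 + M_3)/6 = -503/57, c_2 = M_2/2 = -590/57, d_2 = (M_3 - M_2)/(6h_2) = 580/57. So p'(5) = -503/57.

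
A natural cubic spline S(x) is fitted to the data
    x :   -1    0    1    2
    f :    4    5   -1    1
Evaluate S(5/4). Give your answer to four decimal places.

Write σ_i for S''(x_i). With h_i = 1, 1, 1 and divided differences Δ_i = 1, -6, 2, the continuity of S' gives the tridiagonal system
  1·σ_0 + 4·σ_1 + 1·σ_2 = 6(Δ_1 - Δ_0) = -42
  1·σ_1 + 4·σ_2 + 1·σ_3 = 6(Δ_2 - Δ_1) = 48
Natural end conditions: σ_0 = σ_3 = 0.
Forward elimination and back-substitution give σ_0 = 0, σ_1 = -72/5, σ_2 = 78/5, σ_3 = 0.
On [1, 2], S(x) = -1 - 16/5·(x - 1) + 39/5·(x - 1)² - 13/5·(x - 1)³.
With (x - 1) = 1/4: S(5/4) = -433/320.

-1.3531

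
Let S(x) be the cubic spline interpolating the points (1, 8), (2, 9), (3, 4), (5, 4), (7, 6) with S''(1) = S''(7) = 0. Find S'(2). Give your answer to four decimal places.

Write M_i for S''(x_i). With h_i = 1, 1, 2, 2 and divided differences Δ_i = 1, -5, 0, 1, the continuity of S' gives the tridiagonal system
  1·M_0 + 4·M_1 + 1·M_2 = 6(Δ_1 - Δ_0) = -36
  1·M_1 + 6·M_2 + 2·M_3 = 6(Δ_2 - Δ_1) = 30
  2·M_2 + 8·M_3 + 2·M_4 = 6(Δ_3 - Δ_2) = 6
Natural end conditions: M_0 = M_4 = 0.
Solving the tridiagonal system: M_0 = 0, M_1 = -151/14, M_2 = 50/7, M_3 = -29/28, M_4 = 0.
On [2, 3], S'(x) = b_1 + 2c_1·(x - 2) + 3d_1·(x - 2)² with b_1 = Δ_1 - h_1(2M_1 + M_2)/6 = -109/42, c_1 = M_1/2 = -151/28, d_1 = (M_2 - M_1)/(6h_1) = 251/84. So S'(2) = -109/42.

-2.5952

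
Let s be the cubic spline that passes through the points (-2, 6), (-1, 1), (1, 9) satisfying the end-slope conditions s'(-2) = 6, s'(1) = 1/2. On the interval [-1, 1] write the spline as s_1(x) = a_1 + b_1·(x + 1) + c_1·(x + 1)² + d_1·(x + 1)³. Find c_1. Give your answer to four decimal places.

Put σ_i = s'' at the i-th knot. Here h = (1, 2) and Δ = (-5, 4), so the interior equations h_(i-1)·σ_(i-1) + 2(h_(i-1)+h_i)·σ_i + h_i·σ_(i+1) = 6(Δ_i − Δ_(i-1)) read
  1·σ_0 + 6·σ_1 + 2·σ_2 = 6(Δ_1 - Δ_0) = 54
Clamped end conditions give two more equations: 2h_0·σ_0 + h_0·σ_1 = 6(Δ_0 - s'(-2)) = -66 and h_1·σ_1 + 2h_1·σ_2 = 6(s'(1) - Δ_1) = -21.
Solving: σ_0 = -263/6, σ_1 = 65/3, σ_2 = -193/12.
On [-1, 1], with s_1(x) = a_1 + b_1·(x + 1) + c_1·(x + 1)² + d_1·(x + 1)³: c_1 = σ_1/2 = 65/6, d_1 = (σ_2 - σ_1)/(6h_1) = -151/48, b_1 = Δ_1 - h_1(2σ_1 + σ_2)/6 = -61/12.

10.8333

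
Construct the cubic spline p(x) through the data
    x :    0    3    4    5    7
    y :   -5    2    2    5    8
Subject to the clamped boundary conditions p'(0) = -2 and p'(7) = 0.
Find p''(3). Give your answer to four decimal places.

-5.1266

Write M_i for p''(x_i). With h_i = 3, 1, 1, 2 and divided differences Δ_i = 7/3, 0, 3, 3/2, the continuity of p' gives the tridiagonal system
  3·M_0 + 8·M_1 + 1·M_2 = 6(Δ_1 - Δ_0) = -14
  1·M_1 + 4·M_2 + 1·M_3 = 6(Δ_2 - Δ_1) = 18
  1·M_2 + 6·M_3 + 2·M_4 = 6(Δ_3 - Δ_2) = -9
Clamped end conditions give two more equations: 2h_0·M_0 + h_0·M_1 = 6(Δ_0 - p'(0)) = 26 and h_3·M_3 + 2h_3·M_4 = 6(p'(7) - Δ_3) = -9.
Solving the tridiagonal system: M_0 = 3269/474, M_1 = -405/79, M_2 = 999/158, M_3 = -171/79, M_4 = -369/316.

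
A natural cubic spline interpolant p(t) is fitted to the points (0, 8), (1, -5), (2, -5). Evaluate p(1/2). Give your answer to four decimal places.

0.2813

Write m_i for p''(x_i). With h_i = 1, 1 and divided differences Δ_i = -13, 0, the continuity of p' gives the tridiagonal system
  1·m_0 + 4·m_1 + 1·m_2 = 6(Δ_1 - Δ_0) = 78
Natural end conditions: m_0 = m_2 = 0.
Forward elimination and back-substitution give m_0 = 0, m_1 = 39/2, m_2 = 0.
On [0, 1], p(t) = 8 - 65/4·t + 0·t² + 13/4·t³.
With t = 1/2: p(1/2) = 9/32.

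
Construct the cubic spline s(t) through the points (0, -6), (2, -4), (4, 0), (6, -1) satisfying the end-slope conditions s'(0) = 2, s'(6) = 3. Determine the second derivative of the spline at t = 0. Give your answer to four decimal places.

-2.7667

Write σ_i for s''(x_i). With h_i = 2, 2, 2 and divided differences Δ_i = 1, 2, -1/2, the continuity of s' gives the tridiagonal system
  2·σ_0 + 8·σ_1 + 2·σ_2 = 6(Δ_1 - Δ_0) = 6
  2·σ_1 + 8·σ_2 + 2·σ_3 = 6(Δ_2 - Δ_1) = -15
Clamped end conditions give two more equations: 2h_0·σ_0 + h_0·σ_1 = 6(Δ_0 - s'(0)) = -6 and h_2·σ_2 + 2h_2·σ_3 = 6(s'(6) - Δ_2) = 21.
Hence σ_0 = -83/30, σ_1 = 38/15, σ_2 = -131/30, σ_3 = 223/30.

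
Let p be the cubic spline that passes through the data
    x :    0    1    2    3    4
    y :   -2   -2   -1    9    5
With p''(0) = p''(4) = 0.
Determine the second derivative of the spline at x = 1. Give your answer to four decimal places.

-3.7500

Let σ_i = p''(x_i). Step sizes h_i = 1, 1, 1, 1; slopes of the chords Δ_i = (y_(i+1) - y_i)/h_i = 0, 1, 10, -4.
  1·σ_0 + 4·σ_1 + 1·σ_2 = 6(Δ_1 - Δ_0) = 6
  1·σ_1 + 4·σ_2 + 1·σ_3 = 6(Δ_2 - Δ_1) = 54
  1·σ_2 + 4·σ_3 + 1·σ_4 = 6(Δ_3 - Δ_2) = -84
Natural end conditions: σ_0 = σ_4 = 0.
Forward elimination and back-substitution give σ_0 = 0, σ_1 = -15/4, σ_2 = 21, σ_3 = -105/4, σ_4 = 0.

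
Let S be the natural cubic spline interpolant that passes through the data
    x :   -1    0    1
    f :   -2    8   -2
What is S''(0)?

-30

Let M_i = S''(x_i). Step sizes h_i = 1, 1; slopes of the chords Δ_i = (y_(i+1) - y_i)/h_i = 10, -10.
  1·M_0 + 4·M_1 + 1·M_2 = 6(Δ_1 - Δ_0) = -120
Natural end conditions: M_0 = M_2 = 0.
Solving: M_0 = 0, M_1 = -30, M_2 = 0.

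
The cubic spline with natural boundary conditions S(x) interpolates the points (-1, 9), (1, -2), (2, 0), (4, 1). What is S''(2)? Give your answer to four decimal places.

-2.8286

Let m_i = S''(x_i). Step sizes h_i = 2, 1, 2; slopes of the chords Δ_i = (y_(i+1) - y_i)/h_i = -11/2, 2, 1/2.
  2·m_0 + 6·m_1 + 1·m_2 = 6(Δ_1 - Δ_0) = 45
  1·m_1 + 6·m_2 + 2·m_3 = 6(Δ_2 - Δ_1) = -9
Natural end conditions: m_0 = m_3 = 0.
Forward elimination and back-substitution give m_0 = 0, m_1 = 279/35, m_2 = -99/35, m_3 = 0.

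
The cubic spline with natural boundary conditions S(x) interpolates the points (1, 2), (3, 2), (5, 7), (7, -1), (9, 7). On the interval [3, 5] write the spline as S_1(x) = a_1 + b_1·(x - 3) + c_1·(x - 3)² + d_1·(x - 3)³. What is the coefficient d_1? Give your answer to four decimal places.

Let M_i = S''(x_i). Step sizes h_i = 2, 2, 2, 2; slopes of the chords Δ_i = (y_(i+1) - y_i)/h_i = 0, 5/2, -4, 4.
  2·M_0 + 8·M_1 + 2·M_2 = 6(Δ_1 - Δ_0) = 15
  2·M_1 + 8·M_2 + 2·M_3 = 6(Δ_2 - Δ_1) = -39
  2·M_2 + 8·M_3 + 2·M_4 = 6(Δ_3 - Δ_2) = 48
Natural end conditions: M_0 = M_4 = 0.
Forward elimination and back-substitution give M_0 = 0, M_1 = 429/112, M_2 = -219/28, M_3 = 891/112, M_4 = 0.
On [3, 5], with S_1(x) = a_1 + b_1·(x - 3) + c_1·(x - 3)² + d_1·(x - 3)³: c_1 = M_1/2 = 429/224, d_1 = (M_2 - M_1)/(6h_1) = -435/448, b_1 = Δ_1 - h_1(2M_1 + M_2)/6 = 143/56.

-0.9710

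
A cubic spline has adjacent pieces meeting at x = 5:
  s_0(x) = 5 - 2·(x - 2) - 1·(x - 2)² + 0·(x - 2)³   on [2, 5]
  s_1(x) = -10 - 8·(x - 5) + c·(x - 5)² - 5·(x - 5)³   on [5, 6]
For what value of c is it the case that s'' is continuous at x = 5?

s_0''(x) = -2 + 0·(x - 2), so s_0''(5) = -2. On the right, s_1''(5) = 2c, so c = -1.

-1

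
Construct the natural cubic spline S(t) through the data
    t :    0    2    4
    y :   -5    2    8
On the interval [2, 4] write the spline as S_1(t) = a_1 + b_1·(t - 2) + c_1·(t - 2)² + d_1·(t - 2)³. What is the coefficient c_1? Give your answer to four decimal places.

-0.1875

Write m_i for S''(x_i). With h_i = 2, 2 and divided differences Δ_i = 7/2, 3, the continuity of S' gives the tridiagonal system
  2·m_0 + 8·m_1 + 2·m_2 = 6(Δ_1 - Δ_0) = -3
Natural end conditions: m_0 = m_2 = 0.
Solving the tridiagonal system: m_0 = 0, m_1 = -3/8, m_2 = 0.
On [2, 4], with S_1(t) = a_1 + b_1·(t - 2) + c_1·(t - 2)² + d_1·(t - 2)³: c_1 = m_1/2 = -3/16, d_1 = (m_2 - m_1)/(6h_1) = 1/32, b_1 = Δ_1 - h_1(2m_1 + m_2)/6 = 13/4.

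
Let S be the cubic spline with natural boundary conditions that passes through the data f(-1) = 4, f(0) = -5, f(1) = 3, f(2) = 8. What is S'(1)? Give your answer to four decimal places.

With σ_i denoting the second derivative at x_i, h_i = 1, 1, 1, and Δ_i = (y_(i+1) − y_i)/h_i = -9, 8, 5:
  1·σ_0 + 4·σ_1 + 1·σ_2 = 6(Δ_1 - Δ_0) = 102
  1·σ_1 + 4·σ_2 + 1·σ_3 = 6(Δ_2 - Δ_1) = -18
Natural end conditions: σ_0 = σ_3 = 0.
Solving: σ_0 = 0, σ_1 = 142/5, σ_2 = -58/5, σ_3 = 0.
On [1, 2], S'(x) = b_2 + 2c_2·(x - 1) + 3d_2·(x - 1)² with b_2 = Δ_2 - h_2(2σ_2 + σ_3)/6 = 133/15, c_2 = σ_2/2 = -29/5, d_2 = (σ_3 - σ_2)/(6h_2) = 29/15. So S'(1) = 133/15.

8.8667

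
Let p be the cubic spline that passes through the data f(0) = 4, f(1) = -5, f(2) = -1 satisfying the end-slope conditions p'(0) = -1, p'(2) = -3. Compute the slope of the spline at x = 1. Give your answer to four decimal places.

With M_i denoting the second derivative at x_i, h_i = 1, 1, and Δ_i = (y_(i+1) − y_i)/h_i = -9, 4:
  1·M_0 + 4·M_1 + 1·M_2 = 6(Δ_1 - Δ_0) = 78
Clamped end conditions give two more equations: 2h_0·M_0 + h_0·M_1 = 6(Δ_0 - p'(0)) = -48 and h_1·M_1 + 2h_1·M_2 = 6(p'(2) - Δ_1) = -42.
Solving the tridiagonal system: M_0 = -89/2, M_1 = 41, M_2 = -83/2.
On [1, 2], p'(x) = b_1 + 2c_1·(x - 1) + 3d_1·(x - 1)² with b_1 = Δ_1 - h_1(2M_1 + M_2)/6 = -11/4, c_1 = M_1/2 = 41/2, d_1 = (M_2 - M_1)/(6h_1) = -55/4. So p'(1) = -11/4.

-2.7500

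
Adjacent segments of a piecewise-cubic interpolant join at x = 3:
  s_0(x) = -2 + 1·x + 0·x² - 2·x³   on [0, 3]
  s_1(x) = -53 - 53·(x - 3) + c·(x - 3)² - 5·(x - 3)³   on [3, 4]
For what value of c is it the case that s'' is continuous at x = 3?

-18

s_0''(x) = 0 - 12·x, so s_0''(3) = -36. On the right, s_1''(3) = 2c, so c = -18.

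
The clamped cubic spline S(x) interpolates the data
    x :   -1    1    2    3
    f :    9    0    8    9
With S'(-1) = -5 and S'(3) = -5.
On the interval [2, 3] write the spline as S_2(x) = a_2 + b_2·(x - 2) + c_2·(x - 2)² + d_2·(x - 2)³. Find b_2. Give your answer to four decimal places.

6.9318

Put M_i = S'' at the i-th knot. Here h = (2, 1, 1) and Δ = (-9/2, 8, 1), so the interior equations h_(i-1)·M_(i-1) + 2(h_(i-1)+h_i)·M_i + h_i·M_(i+1) = 6(Δ_i − Δ_(i-1)) read
  2·M_0 + 6·M_1 + 1·M_2 = 6(Δ_1 - Δ_0) = 75
  1·M_1 + 4·M_2 + 1·M_3 = 6(Δ_2 - Δ_1) = -42
Clamped end conditions give two more equations: 2h_0·M_0 + h_0·M_1 = 6(Δ_0 - S'(-1)) = 3 and h_2·M_2 + 2h_2·M_3 = 6(S'(3) - Δ_2) = -36.
Hence M_0 = -171/22, M_1 = 375/22, M_2 = -129/11, M_3 = -267/22.
On [2, 3], with S_2(x) = a_2 + b_2·(x - 2) + c_2·(x - 2)² + d_2·(x - 2)³: c_2 = M_2/2 = -129/22, d_2 = (M_3 - M_2)/(6h_2) = -3/44, b_2 = Δ_2 - h_2(2M_2 + M_3)/6 = 305/44.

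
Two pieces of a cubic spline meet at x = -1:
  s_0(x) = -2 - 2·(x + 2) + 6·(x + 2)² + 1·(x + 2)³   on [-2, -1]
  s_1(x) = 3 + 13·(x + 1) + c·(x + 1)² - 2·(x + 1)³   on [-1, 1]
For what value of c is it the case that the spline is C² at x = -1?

s_0''(x) = 12 + 6·(x + 2), so s_0''(-1) = 18. On the right, s_1''(-1) = 2c, so c = 9.

9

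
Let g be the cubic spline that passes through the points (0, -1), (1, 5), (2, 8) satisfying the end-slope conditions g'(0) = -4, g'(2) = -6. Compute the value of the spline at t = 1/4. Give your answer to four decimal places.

-1.0586

Put m_i = g'' at the i-th knot. Here h = (1, 1) and Δ = (6, 3), so the interior equations h_(i-1)·m_(i-1) + 2(h_(i-1)+h_i)·m_i + h_i·m_(i+1) = 6(Δ_i − Δ_(i-1)) read
  1·m_0 + 4·m_1 + 1·m_2 = 6(Δ_1 - Δ_0) = -18
Clamped end conditions give two more equations: 2h_0·m_0 + h_0·m_1 = 6(Δ_0 - g'(0)) = 60 and h_1·m_1 + 2h_1·m_2 = 6(g'(2) - Δ_1) = -54.
Solving the tridiagonal system: m_0 = 67/2, m_1 = -7, m_2 = -47/2.
On [0, 1], g(t) = -1 - 4·t + 67/4·t² - 27/4·t³.
With t = 1/4: g(1/4) = -271/256.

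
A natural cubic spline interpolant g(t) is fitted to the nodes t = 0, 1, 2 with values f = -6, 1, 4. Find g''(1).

-6

Put m_i = g'' at the i-th knot. Here h = (1, 1) and Δ = (7, 3), so the interior equations h_(i-1)·m_(i-1) + 2(h_(i-1)+h_i)·m_i + h_i·m_(i+1) = 6(Δ_i − Δ_(i-1)) read
  1·m_0 + 4·m_1 + 1·m_2 = 6(Δ_1 - Δ_0) = -24
Natural end conditions: m_0 = m_2 = 0.
Solving: m_0 = 0, m_1 = -6, m_2 = 0.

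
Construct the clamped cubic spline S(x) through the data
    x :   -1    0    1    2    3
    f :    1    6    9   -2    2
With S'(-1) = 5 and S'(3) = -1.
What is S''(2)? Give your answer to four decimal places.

With M_i denoting the second derivative at x_i, h_i = 1, 1, 1, 1, and Δ_i = (y_(i+1) − y_i)/h_i = 5, 3, -11, 4:
  1·M_0 + 4·M_1 + 1·M_2 = 6(Δ_1 - Δ_0) = -12
  1·M_1 + 4·M_2 + 1·M_3 = 6(Δ_2 - Δ_1) = -84
  1·M_2 + 4·M_3 + 1·M_4 = 6(Δ_3 - Δ_2) = 90
Clamped end conditions give two more equations: 2h_0·M_0 + h_0·M_1 = 6(Δ_0 - S'(-1)) = 0 and h_3·M_3 + 2h_3·M_4 = 6(S'(3) - Δ_3) = -30.
Forward elimination and back-substitution give M_0 = -81/28, M_1 = 81/14, M_2 = -129/4, M_3 = 549/14, M_4 = -969/28.

39.2143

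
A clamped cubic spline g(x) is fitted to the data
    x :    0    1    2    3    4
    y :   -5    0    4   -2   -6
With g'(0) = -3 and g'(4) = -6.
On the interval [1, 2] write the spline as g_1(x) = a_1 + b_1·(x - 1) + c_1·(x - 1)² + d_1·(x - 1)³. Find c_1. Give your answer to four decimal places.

With m_i denoting the second derivative at x_i, h_i = 1, 1, 1, 1, and Δ_i = (y_(i+1) − y_i)/h_i = 5, 4, -6, -4:
  1·m_0 + 4·m_1 + 1·m_2 = 6(Δ_1 - Δ_0) = -6
  1·m_1 + 4·m_2 + 1·m_3 = 6(Δ_2 - Δ_1) = -60
  1·m_2 + 4·m_3 + 1·m_4 = 6(Δ_3 - Δ_2) = 12
Clamped end conditions give two more equations: 2h_0·m_0 + h_0·m_1 = 6(Δ_0 - g'(0)) = 48 and h_3·m_3 + 2h_3·m_4 = 6(g'(4) - Δ_3) = -12.
Forward elimination and back-substitution give m_0 = 363/14, m_1 = -27/7, m_2 = -33/2, m_3 = 69/7, m_4 = -153/14.
On [1, 2], with g_1(x) = a_1 + b_1·(x - 1) + c_1·(x - 1)² + d_1·(x - 1)³: c_1 = m_1/2 = -27/14, d_1 = (m_2 - m_1)/(6h_1) = -59/28, b_1 = Δ_1 - h_1(2m_1 + m_2)/6 = 225/28.

-1.9286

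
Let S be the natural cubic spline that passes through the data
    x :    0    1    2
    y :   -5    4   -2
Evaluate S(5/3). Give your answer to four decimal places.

1.1111

With m_i denoting the second derivative at x_i, h_i = 1, 1, and Δ_i = (y_(i+1) − y_i)/h_i = 9, -6:
  1·m_0 + 4·m_1 + 1·m_2 = 6(Δ_1 - Δ_0) = -90
Natural end conditions: m_0 = m_2 = 0.
Hence m_0 = 0, m_1 = -45/2, m_2 = 0.
On [1, 2], S(x) = 4 + 3/2·(x - 1) - 45/4·(x - 1)² + 15/4·(x - 1)³.
With (x - 1) = 2/3: S(5/3) = 10/9.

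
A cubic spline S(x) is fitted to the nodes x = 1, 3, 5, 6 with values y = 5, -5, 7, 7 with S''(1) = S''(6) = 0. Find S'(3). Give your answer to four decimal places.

2.0909

Put σ_i = S'' at the i-th knot. Here h = (2, 2, 1) and Δ = (-5, 6, 0), so the interior equations h_(i-1)·σ_(i-1) + 2(h_(i-1)+h_i)·σ_i + h_i·σ_(i+1) = 6(Δ_i − Δ_(i-1)) read
  2·σ_0 + 8·σ_1 + 2·σ_2 = 6(Δ_1 - Δ_0) = 66
  2·σ_1 + 6·σ_2 + 1·σ_3 = 6(Δ_2 - Δ_1) = -36
Natural end conditions: σ_0 = σ_3 = 0.
Solving the tridiagonal system: σ_0 = 0, σ_1 = 117/11, σ_2 = -105/11, σ_3 = 0.
On [3, 5], S'(x) = b_1 + 2c_1·(x - 3) + 3d_1·(x - 3)² with b_1 = Δ_1 - h_1(2σ_1 + σ_2)/6 = 23/11, c_1 = σ_1/2 = 117/22, d_1 = (σ_2 - σ_1)/(6h_1) = -37/22. So S'(3) = 23/11.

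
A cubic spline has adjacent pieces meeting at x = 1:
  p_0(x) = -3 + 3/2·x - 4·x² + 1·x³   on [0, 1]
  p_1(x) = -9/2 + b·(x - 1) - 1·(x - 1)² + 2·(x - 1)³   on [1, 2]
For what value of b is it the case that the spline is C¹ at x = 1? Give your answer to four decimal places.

-3.5000

p_0'(x) = 3/2 - 8·x + 3·x², so p_0'(1) = -7/2. On the right, p_1'(1) = b, so b = -7/2.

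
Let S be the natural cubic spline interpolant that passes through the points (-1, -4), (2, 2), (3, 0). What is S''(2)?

-3

Let σ_i = S''(x_i). Step sizes h_i = 3, 1; slopes of the chords Δ_i = (y_(i+1) - y_i)/h_i = 2, -2.
  3·σ_0 + 8·σ_1 + 1·σ_2 = 6(Δ_1 - Δ_0) = -24
Natural end conditions: σ_0 = σ_2 = 0.
Forward elimination and back-substitution give σ_0 = 0, σ_1 = -3, σ_2 = 0.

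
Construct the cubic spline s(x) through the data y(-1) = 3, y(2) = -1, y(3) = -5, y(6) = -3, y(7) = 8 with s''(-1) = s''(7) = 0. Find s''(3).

With M_i denoting the second derivative at x_i, h_i = 3, 1, 3, 1, and Δ_i = (y_(i+1) − y_i)/h_i = -4/3, -4, 2/3, 11:
  3·M_0 + 8·M_1 + 1·M_2 = 6(Δ_1 - Δ_0) = -16
  1·M_1 + 8·M_2 + 3·M_3 = 6(Δ_2 - Δ_1) = 28
  3·M_2 + 8·M_3 + 1·M_4 = 6(Δ_3 - Δ_2) = 62
Natural end conditions: M_0 = M_4 = 0.
Solving the tridiagonal system: M_0 = 0, M_1 = -17/8, M_2 = 1, M_3 = 59/8, M_4 = 0.

1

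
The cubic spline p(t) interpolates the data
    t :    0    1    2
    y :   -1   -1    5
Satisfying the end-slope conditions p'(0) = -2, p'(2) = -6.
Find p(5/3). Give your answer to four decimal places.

4.8148

Let σ_i = p''(x_i). Step sizes h_i = 1, 1; slopes of the chords Δ_i = (y_(i+1) - y_i)/h_i = 0, 6.
  1·σ_0 + 4·σ_1 + 1·σ_2 = 6(Δ_1 - Δ_0) = 36
Clamped end conditions give two more equations: 2h_0·σ_0 + h_0·σ_1 = 6(Δ_0 - p'(0)) = 12 and h_1·σ_1 + 2h_1·σ_2 = 6(p'(2) - Δ_1) = -72.
Forward elimination and back-substitution give σ_0 = -5, σ_1 = 22, σ_2 = -47.
On [1, 2], p(t) = -1 + 13/2·(t - 1) + 11·(t - 1)² - 23/2·(t - 1)³.
With (t - 1) = 2/3: p(5/3) = 130/27.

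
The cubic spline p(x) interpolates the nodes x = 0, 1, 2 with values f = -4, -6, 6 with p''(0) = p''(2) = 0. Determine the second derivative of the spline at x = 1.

Let m_i = p''(x_i). Step sizes h_i = 1, 1; slopes of the chords Δ_i = (y_(i+1) - y_i)/h_i = -2, 12.
  1·m_0 + 4·m_1 + 1·m_2 = 6(Δ_1 - Δ_0) = 84
Natural end conditions: m_0 = m_2 = 0.
Hence m_0 = 0, m_1 = 21, m_2 = 0.

21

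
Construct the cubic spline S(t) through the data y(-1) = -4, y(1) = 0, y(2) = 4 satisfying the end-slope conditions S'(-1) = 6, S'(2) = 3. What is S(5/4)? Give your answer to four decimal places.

With σ_i denoting the second derivative at x_i, h_i = 2, 1, and Δ_i = (y_(i+1) − y_i)/h_i = 2, 4:
  2·σ_0 + 6·σ_1 + 1·σ_2 = 6(Δ_1 - Δ_0) = 12
Clamped end conditions give two more equations: 2h_0·σ_0 + h_0·σ_1 = 6(Δ_0 - S'(-1)) = -24 and h_1·σ_1 + 2h_1·σ_2 = 6(S'(2) - Δ_1) = -6.
Forward elimination and back-substitution give σ_0 = -9, σ_1 = 6, σ_2 = -6.
On [1, 2], S(t) = 0 + 3·(t - 1) + 3·(t - 1)² - 2·(t - 1)³.
With (t - 1) = 1/4: S(5/4) = 29/32.

0.9063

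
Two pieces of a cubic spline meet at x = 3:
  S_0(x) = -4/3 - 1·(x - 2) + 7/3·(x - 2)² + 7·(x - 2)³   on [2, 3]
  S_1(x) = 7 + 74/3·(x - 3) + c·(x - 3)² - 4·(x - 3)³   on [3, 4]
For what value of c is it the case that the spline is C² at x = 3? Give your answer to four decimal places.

23.3333

S_0''(x) = 14/3 + 42·(x - 2), so S_0''(3) = 140/3. On the right, S_1''(3) = 2c, so c = 70/3.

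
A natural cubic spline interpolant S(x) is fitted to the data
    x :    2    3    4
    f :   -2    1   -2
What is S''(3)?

Write M_i for S''(x_i). With h_i = 1, 1 and divided differences Δ_i = 3, -3, the continuity of S' gives the tridiagonal system
  1·M_0 + 4·M_1 + 1·M_2 = 6(Δ_1 - Δ_0) = -36
Natural end conditions: M_0 = M_2 = 0.
Solving the tridiagonal system: M_0 = 0, M_1 = -9, M_2 = 0.

-9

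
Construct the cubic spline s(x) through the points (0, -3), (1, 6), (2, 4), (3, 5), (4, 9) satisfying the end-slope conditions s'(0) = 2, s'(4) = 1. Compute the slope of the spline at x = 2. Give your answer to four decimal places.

Let M_i = s''(x_i). Step sizes h_i = 1, 1, 1, 1; slopes of the chords Δ_i = (y_(i+1) - y_i)/h_i = 9, -2, 1, 4.
  1·M_0 + 4·M_1 + 1·M_2 = 6(Δ_1 - Δ_0) = -66
  1·M_1 + 4·M_2 + 1·M_3 = 6(Δ_2 - Δ_1) = 18
  1·M_2 + 4·M_3 + 1·M_4 = 6(Δ_3 - Δ_2) = 18
Clamped end conditions give two more equations: 2h_0·M_0 + h_0·M_1 = 6(Δ_0 - s'(0)) = 42 and h_3·M_3 + 2h_3·M_4 = 6(s'(4) - Δ_3) = -18.
Hence M_0 = 977/28, M_1 = -389/14, M_2 = 41/4, M_3 = 67/14, M_4 = -319/28.
On [2, 3], s'(x) = b_2 + 2c_2·(x - 2) + 3d_2·(x - 2)² with b_2 = Δ_2 - h_2(2M_2 + M_3)/6 = -45/14, c_2 = M_2/2 = 41/8, d_2 = (M_3 - M_2)/(6h_2) = -51/56. So s'(2) = -45/14.

-3.2143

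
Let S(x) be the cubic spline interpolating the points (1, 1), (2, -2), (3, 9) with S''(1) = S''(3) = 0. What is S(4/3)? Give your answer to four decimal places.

With σ_i denoting the second derivative at x_i, h_i = 1, 1, and Δ_i = (y_(i+1) − y_i)/h_i = -3, 11:
  1·σ_0 + 4·σ_1 + 1·σ_2 = 6(Δ_1 - Δ_0) = 84
Natural end conditions: σ_0 = σ_2 = 0.
Solving the tridiagonal system: σ_0 = 0, σ_1 = 21, σ_2 = 0.
On [1, 2], S(x) = 1 - 13/2·(x - 1) + 0·(x - 1)² + 7/2·(x - 1)³.
With (x - 1) = 1/3: S(4/3) = -28/27.

-1.0370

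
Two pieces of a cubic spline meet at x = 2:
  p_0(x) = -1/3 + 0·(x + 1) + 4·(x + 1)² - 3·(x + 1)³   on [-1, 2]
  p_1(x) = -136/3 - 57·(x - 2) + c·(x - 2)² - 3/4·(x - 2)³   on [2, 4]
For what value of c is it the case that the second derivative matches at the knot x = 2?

-23

p_0''(x) = 8 - 18·(x + 1), so p_0''(2) = -46. On the right, p_1''(2) = 2c, so c = -23.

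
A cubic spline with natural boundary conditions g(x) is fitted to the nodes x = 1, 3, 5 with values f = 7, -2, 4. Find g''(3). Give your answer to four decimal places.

5.6250

Let M_i = g''(x_i). Step sizes h_i = 2, 2; slopes of the chords Δ_i = (y_(i+1) - y_i)/h_i = -9/2, 3.
  2·M_0 + 8·M_1 + 2·M_2 = 6(Δ_1 - Δ_0) = 45
Natural end conditions: M_0 = M_2 = 0.
Forward elimination and back-substitution give M_0 = 0, M_1 = 45/8, M_2 = 0.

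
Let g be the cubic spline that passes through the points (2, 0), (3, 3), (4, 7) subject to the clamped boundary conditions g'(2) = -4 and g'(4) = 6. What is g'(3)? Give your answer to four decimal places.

Let m_i = g''(x_i). Step sizes h_i = 1, 1; slopes of the chords Δ_i = (y_(i+1) - y_i)/h_i = 3, 4.
  1·m_0 + 4·m_1 + 1·m_2 = 6(Δ_1 - Δ_0) = 6
Clamped end conditions give two more equations: 2h_0·m_0 + h_0·m_1 = 6(Δ_0 - g'(2)) = 42 and h_1·m_1 + 2h_1·m_2 = 6(g'(4) - Δ_1) = 12.
Solving the tridiagonal system: m_0 = 49/2, m_1 = -7, m_2 = 19/2.
On [3, 4], g'(t) = b_1 + 2c_1·(t - 3) + 3d_1·(t - 3)² with b_1 = Δ_1 - h_1(2m_1 + m_2)/6 = 19/4, c_1 = m_1/2 = -7/2, d_1 = (m_2 - m_1)/(6h_1) = 11/4. So g'(3) = 19/4.

4.7500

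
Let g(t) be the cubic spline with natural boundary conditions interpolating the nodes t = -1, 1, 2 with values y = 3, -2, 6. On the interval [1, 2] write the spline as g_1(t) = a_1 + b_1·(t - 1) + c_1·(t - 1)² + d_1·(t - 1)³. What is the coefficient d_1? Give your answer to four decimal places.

Write m_i for g''(x_i). With h_i = 2, 1 and divided differences Δ_i = -5/2, 8, the continuity of g' gives the tridiagonal system
  2·m_0 + 6·m_1 + 1·m_2 = 6(Δ_1 - Δ_0) = 63
Natural end conditions: m_0 = m_2 = 0.
Forward elimination and back-substitution give m_0 = 0, m_1 = 21/2, m_2 = 0.
On [1, 2], with g_1(t) = a_1 + b_1·(t - 1) + c_1·(t - 1)² + d_1·(t - 1)³: c_1 = m_1/2 = 21/4, d_1 = (m_2 - m_1)/(6h_1) = -7/4, b_1 = Δ_1 - h_1(2m_1 + m_2)/6 = 9/2.

-1.7500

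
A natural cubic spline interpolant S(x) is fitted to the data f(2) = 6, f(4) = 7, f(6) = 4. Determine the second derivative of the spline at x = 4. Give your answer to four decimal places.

Put σ_i = S'' at the i-th knot. Here h = (2, 2) and Δ = (1/2, -3/2), so the interior equations h_(i-1)·σ_(i-1) + 2(h_(i-1)+h_i)·σ_i + h_i·σ_(i+1) = 6(Δ_i − Δ_(i-1)) read
  2·σ_0 + 8·σ_1 + 2·σ_2 = 6(Δ_1 - Δ_0) = -12
Natural end conditions: σ_0 = σ_2 = 0.
Forward elimination and back-substitution give σ_0 = 0, σ_1 = -3/2, σ_2 = 0.

-1.5000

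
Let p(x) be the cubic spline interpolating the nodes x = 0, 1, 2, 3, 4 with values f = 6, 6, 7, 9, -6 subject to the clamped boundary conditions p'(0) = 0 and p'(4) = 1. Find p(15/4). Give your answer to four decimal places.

Put m_i = p'' at the i-th knot. Here h = (1, 1, 1, 1) and Δ = (0, 1, 2, -15), so the interior equations h_(i-1)·m_(i-1) + 2(h_(i-1)+h_i)·m_i + h_i·m_(i+1) = 6(Δ_i − Δ_(i-1)) read
  1·m_0 + 4·m_1 + 1·m_2 = 6(Δ_1 - Δ_0) = 6
  1·m_1 + 4·m_2 + 1·m_3 = 6(Δ_2 - Δ_1) = 6
  1·m_2 + 4·m_3 + 1·m_4 = 6(Δ_3 - Δ_2) = -102
Clamped end conditions give two more equations: 2h_0·m_0 + h_0·m_1 = 6(Δ_0 - p'(0)) = 0 and h_3·m_3 + 2h_3·m_4 = 6(p'(4) - Δ_3) = 96.
Solving: m_0 = 31/28, m_1 = -31/14, m_2 = 55/4, m_3 = -655/14, m_4 = 1999/28.
On [3, 4], p(x) = 9 - 633/56·(x - 3) - 655/28·(x - 3)² + 1103/56·(x - 3)³.
With (x - 3) = 3/4: p(15/4) = -15507/3584.

-4.3267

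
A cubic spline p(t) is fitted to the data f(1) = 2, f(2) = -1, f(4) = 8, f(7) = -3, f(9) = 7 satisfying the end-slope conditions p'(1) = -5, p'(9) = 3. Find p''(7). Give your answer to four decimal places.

9.7692

With M_i denoting the second derivative at x_i, h_i = 1, 2, 3, 2, and Δ_i = (y_(i+1) − y_i)/h_i = -3, 9/2, -11/3, 5:
  1·M_0 + 6·M_1 + 2·M_2 = 6(Δ_1 - Δ_0) = 45
  2·M_1 + 10·M_2 + 3·M_3 = 6(Δ_2 - Δ_1) = -49
  3·M_2 + 10·M_3 + 2·M_4 = 6(Δ_3 - Δ_2) = 52
Clamped end conditions give two more equations: 2h_0·M_0 + h_0·M_1 = 6(Δ_0 - p'(1)) = 12 and h_3·M_3 + 2h_3·M_4 = 6(p'(9) - Δ_3) = -12.
Solving: M_0 = 25/39, M_1 = 418/39, M_2 = -389/39, M_3 = 127/13, M_4 = -205/26.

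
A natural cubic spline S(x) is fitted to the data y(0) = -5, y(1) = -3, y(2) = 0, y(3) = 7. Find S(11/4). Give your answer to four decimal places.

Put m_i = S'' at the i-th knot. Here h = (1, 1, 1) and Δ = (2, 3, 7), so the interior equations h_(i-1)·m_(i-1) + 2(h_(i-1)+h_i)·m_i + h_i·m_(i+1) = 6(Δ_i − Δ_(i-1)) read
  1·m_0 + 4·m_1 + 1·m_2 = 6(Δ_1 - Δ_0) = 6
  1·m_1 + 4·m_2 + 1·m_3 = 6(Δ_2 - Δ_1) = 24
Natural end conditions: m_0 = m_3 = 0.
Hence m_0 = 0, m_1 = 0, m_2 = 6, m_3 = 0.
On [2, 3], S(x) = 0 + 5·(x - 2) + 3·(x - 2)² - 1·(x - 2)³.
With (x - 2) = 3/4: S(11/4) = 321/64.

5.0156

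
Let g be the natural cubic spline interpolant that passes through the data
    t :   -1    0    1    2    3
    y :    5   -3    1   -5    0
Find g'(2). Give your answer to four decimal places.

-2.7500

Put σ_i = g'' at the i-th knot. Here h = (1, 1, 1, 1) and Δ = (-8, 4, -6, 5), so the interior equations h_(i-1)·σ_(i-1) + 2(h_(i-1)+h_i)·σ_i + h_i·σ_(i+1) = 6(Δ_i − Δ_(i-1)) read
  1·σ_0 + 4·σ_1 + 1·σ_2 = 6(Δ_1 - Δ_0) = 72
  1·σ_1 + 4·σ_2 + 1·σ_3 = 6(Δ_2 - Δ_1) = -60
  1·σ_2 + 4·σ_3 + 1·σ_4 = 6(Δ_3 - Δ_2) = 66
Natural end conditions: σ_0 = σ_4 = 0.
Solving the tridiagonal system: σ_0 = 0, σ_1 = 99/4, σ_2 = -27, σ_3 = 93/4, σ_4 = 0.
On [2, 3], g'(t) = b_3 + 2c_3·(t - 2) + 3d_3·(t - 2)² with b_3 = Δ_3 - h_3(2σ_3 + σ_4)/6 = -11/4, c_3 = σ_3/2 = 93/8, d_3 = (σ_4 - σ_3)/(6h_3) = -31/8. So g'(2) = -11/4.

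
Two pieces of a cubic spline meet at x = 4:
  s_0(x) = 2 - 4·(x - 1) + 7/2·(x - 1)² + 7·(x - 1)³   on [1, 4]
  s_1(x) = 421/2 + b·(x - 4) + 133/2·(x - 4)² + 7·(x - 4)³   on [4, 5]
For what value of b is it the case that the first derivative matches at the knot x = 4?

206

s_0'(x) = -4 + 7·(x - 1) + 21·(x - 1)², so s_0'(4) = 206. On the right, s_1'(4) = b, so b = 206.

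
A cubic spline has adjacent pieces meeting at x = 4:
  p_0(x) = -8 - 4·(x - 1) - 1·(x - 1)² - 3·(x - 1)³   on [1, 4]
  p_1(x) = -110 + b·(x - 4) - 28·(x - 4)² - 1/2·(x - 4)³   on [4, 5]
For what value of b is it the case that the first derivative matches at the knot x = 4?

p_0'(x) = -4 - 2·(x - 1) - 9·(x - 1)², so p_0'(4) = -91. On the right, p_1'(4) = b, so b = -91.

-91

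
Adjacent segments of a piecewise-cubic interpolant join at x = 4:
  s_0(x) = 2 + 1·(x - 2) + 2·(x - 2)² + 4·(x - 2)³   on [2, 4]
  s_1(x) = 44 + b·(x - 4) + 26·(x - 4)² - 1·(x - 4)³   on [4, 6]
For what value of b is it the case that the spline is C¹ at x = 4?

57

s_0'(x) = 1 + 4·(x - 2) + 12·(x - 2)², so s_0'(4) = 57. On the right, s_1'(4) = b, so b = 57.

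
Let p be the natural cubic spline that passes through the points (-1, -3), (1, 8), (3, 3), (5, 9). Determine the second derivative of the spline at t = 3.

Let m_i = p''(x_i). Step sizes h_i = 2, 2, 2; slopes of the chords Δ_i = (y_(i+1) - y_i)/h_i = 11/2, -5/2, 3.
  2·m_0 + 8·m_1 + 2·m_2 = 6(Δ_1 - Δ_0) = -48
  2·m_1 + 8·m_2 + 2·m_3 = 6(Δ_2 - Δ_1) = 33
Natural end conditions: m_0 = m_3 = 0.
Forward elimination and back-substitution give m_0 = 0, m_1 = -15/2, m_2 = 6, m_3 = 0.

6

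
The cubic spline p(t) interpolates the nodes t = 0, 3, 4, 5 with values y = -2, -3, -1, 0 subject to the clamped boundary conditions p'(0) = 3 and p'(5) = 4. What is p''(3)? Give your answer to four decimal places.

4.5517

Let σ_i = p''(x_i). Step sizes h_i = 3, 1, 1; slopes of the chords Δ_i = (y_(i+1) - y_i)/h_i = -1/3, 2, 1.
  3·σ_0 + 8·σ_1 + 1·σ_2 = 6(Δ_1 - Δ_0) = 14
  1·σ_1 + 4·σ_2 + 1·σ_3 = 6(Δ_2 - Δ_1) = -6
Clamped end conditions give two more equations: 2h_0·σ_0 + h_0·σ_1 = 6(Δ_0 - p'(0)) = -20 and h_2·σ_2 + 2h_2·σ_3 = 6(p'(5) - Δ_2) = 18.
Solving: σ_0 = -488/87, σ_1 = 132/29, σ_2 = -162/29, σ_3 = 342/29.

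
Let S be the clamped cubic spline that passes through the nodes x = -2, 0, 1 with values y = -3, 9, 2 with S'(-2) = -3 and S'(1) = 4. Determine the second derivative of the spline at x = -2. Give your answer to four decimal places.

28.8333

Write M_i for S''(x_i). With h_i = 2, 1 and divided differences Δ_i = 6, -7, the continuity of S' gives the tridiagonal system
  2·M_0 + 6·M_1 + 1·M_2 = 6(Δ_1 - Δ_0) = -78
Clamped end conditions give two more equations: 2h_0·M_0 + h_0·M_1 = 6(Δ_0 - S'(-2)) = 54 and h_1·M_1 + 2h_1·M_2 = 6(S'(1) - Δ_1) = 66.
Forward elimination and back-substitution give M_0 = 173/6, M_1 = -92/3, M_2 = 145/3.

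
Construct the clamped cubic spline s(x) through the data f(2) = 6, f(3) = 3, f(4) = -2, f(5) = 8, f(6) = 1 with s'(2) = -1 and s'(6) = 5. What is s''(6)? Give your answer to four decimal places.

61.1786

With m_i denoting the second derivative at x_i, h_i = 1, 1, 1, 1, and Δ_i = (y_(i+1) − y_i)/h_i = -3, -5, 10, -7:
  1·m_0 + 4·m_1 + 1·m_2 = 6(Δ_1 - Δ_0) = -12
  1·m_1 + 4·m_2 + 1·m_3 = 6(Δ_2 - Δ_1) = 90
  1·m_2 + 4·m_3 + 1·m_4 = 6(Δ_3 - Δ_2) = -102
Clamped end conditions give two more equations: 2h_0·m_0 + h_0·m_1 = 6(Δ_0 - s'(2)) = -12 and h_3·m_3 + 2h_3·m_4 = 6(s'(6) - Δ_3) = 72.
Forward elimination and back-substitution give m_0 = 9/28, m_1 = -177/14, m_2 = 153/4, m_3 = -705/14, m_4 = 1713/28.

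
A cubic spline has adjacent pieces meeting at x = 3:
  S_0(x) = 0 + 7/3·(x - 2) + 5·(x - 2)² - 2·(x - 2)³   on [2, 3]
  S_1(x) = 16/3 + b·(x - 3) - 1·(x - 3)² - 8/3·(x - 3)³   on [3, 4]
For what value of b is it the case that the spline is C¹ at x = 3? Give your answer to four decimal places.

S_0'(x) = 7/3 + 10·(x - 2) - 6·(x - 2)², so S_0'(3) = 19/3. On the right, S_1'(3) = b, so b = 19/3.

6.3333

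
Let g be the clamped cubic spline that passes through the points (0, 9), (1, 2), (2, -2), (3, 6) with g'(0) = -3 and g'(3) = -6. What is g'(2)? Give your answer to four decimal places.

6.8000

With m_i denoting the second derivative at x_i, h_i = 1, 1, 1, and Δ_i = (y_(i+1) − y_i)/h_i = -7, -4, 8:
  1·m_0 + 4·m_1 + 1·m_2 = 6(Δ_1 - Δ_0) = 18
  1·m_1 + 4·m_2 + 1·m_3 = 6(Δ_2 - Δ_1) = 72
Clamped end conditions give two more equations: 2h_0·m_0 + h_0·m_1 = 6(Δ_0 - g'(0)) = -24 and h_2·m_2 + 2h_2·m_3 = 6(g'(3) - Δ_2) = -84.
Solving: m_0 = -58/5, m_1 = -4/5, m_2 = 164/5, m_3 = -292/5.
On [2, 3], g'(t) = b_2 + 2c_2·(t - 2) + 3d_2·(t - 2)² with b_2 = Δ_2 - h_2(2m_2 + m_3)/6 = 34/5, c_2 = m_2/2 = 82/5, d_2 = (m_3 - m_2)/(6h_2) = -76/5. So g'(2) = 34/5.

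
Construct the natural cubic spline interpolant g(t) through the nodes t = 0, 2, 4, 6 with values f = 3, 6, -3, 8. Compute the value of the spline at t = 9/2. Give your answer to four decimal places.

Let σ_i = g''(x_i). Step sizes h_i = 2, 2, 2; slopes of the chords Δ_i = (y_(i+1) - y_i)/h_i = 3/2, -9/2, 11/2.
  2·σ_0 + 8·σ_1 + 2·σ_2 = 6(Δ_1 - Δ_0) = -36
  2·σ_1 + 8·σ_2 + 2·σ_3 = 6(Δ_2 - Δ_1) = 60
Natural end conditions: σ_0 = σ_3 = 0.
Forward elimination and back-substitution give σ_0 = 0, σ_1 = -34/5, σ_2 = 46/5, σ_3 = 0.
On [4, 6], g(t) = -3 - 19/30·(t - 4) + 23/5·(t - 4)² - 23/30·(t - 4)³.
With (t - 4) = 1/2: g(9/2) = -181/80.

-2.2625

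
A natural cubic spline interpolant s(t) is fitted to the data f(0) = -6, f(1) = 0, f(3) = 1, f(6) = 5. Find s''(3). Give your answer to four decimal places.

1.7143

With M_i denoting the second derivative at x_i, h_i = 1, 2, 3, and Δ_i = (y_(i+1) − y_i)/h_i = 6, 1/2, 4/3:
  1·M_0 + 6·M_1 + 2·M_2 = 6(Δ_1 - Δ_0) = -33
  2·M_1 + 10·M_2 + 3·M_3 = 6(Δ_2 - Δ_1) = 5
Natural end conditions: M_0 = M_3 = 0.
Forward elimination and back-substitution give M_0 = 0, M_1 = -85/14, M_2 = 12/7, M_3 = 0.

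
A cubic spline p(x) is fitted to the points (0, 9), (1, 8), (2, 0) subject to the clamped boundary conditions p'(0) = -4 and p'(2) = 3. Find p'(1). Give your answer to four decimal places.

Put m_i = p'' at the i-th knot. Here h = (1, 1) and Δ = (-1, -8), so the interior equations h_(i-1)·m_(i-1) + 2(h_(i-1)+h_i)·m_i + h_i·m_(i+1) = 6(Δ_i − Δ_(i-1)) read
  1·m_0 + 4·m_1 + 1·m_2 = 6(Δ_1 - Δ_0) = -42
Clamped end conditions give two more equations: 2h_0·m_0 + h_0·m_1 = 6(Δ_0 - p'(0)) = 18 and h_1·m_1 + 2h_1·m_2 = 6(p'(2) - Δ_1) = 66.
Forward elimination and back-substitution give m_0 = 23, m_1 = -28, m_2 = 47.
On [1, 2], p'(x) = b_1 + 2c_1·(x - 1) + 3d_1·(x - 1)² with b_1 = Δ_1 - h_1(2m_1 + m_2)/6 = -13/2, c_1 = m_1/2 = -14, d_1 = (m_2 - m_1)/(6h_1) = 25/2. So p'(1) = -13/2.

-6.5000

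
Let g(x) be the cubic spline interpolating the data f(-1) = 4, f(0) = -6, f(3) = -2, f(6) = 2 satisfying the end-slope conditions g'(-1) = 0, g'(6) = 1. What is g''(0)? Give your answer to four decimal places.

14.7097

With M_i denoting the second derivative at x_i, h_i = 1, 3, 3, and Δ_i = (y_(i+1) − y_i)/h_i = -10, 4/3, 4/3:
  1·M_0 + 8·M_1 + 3·M_2 = 6(Δ_1 - Δ_0) = 68
  3·M_1 + 12·M_2 + 3·M_3 = 6(Δ_2 - Δ_1) = 0
Clamped end conditions give two more equations: 2h_0·M_0 + h_0·M_1 = 6(Δ_0 - g'(-1)) = -60 and h_2·M_2 + 2h_2·M_3 = 6(g'(6) - Δ_2) = -2.
Forward elimination and back-substitution give M_0 = -1158/31, M_1 = 456/31, M_2 = -382/93, M_3 = 160/93.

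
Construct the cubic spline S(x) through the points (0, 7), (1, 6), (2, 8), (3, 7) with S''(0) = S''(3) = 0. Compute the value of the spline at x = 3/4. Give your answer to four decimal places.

With M_i denoting the second derivative at x_i, h_i = 1, 1, 1, and Δ_i = (y_(i+1) − y_i)/h_i = -1, 2, -1:
  1·M_0 + 4·M_1 + 1·M_2 = 6(Δ_1 - Δ_0) = 18
  1·M_1 + 4·M_2 + 1·M_3 = 6(Δ_2 - Δ_1) = -18
Natural end conditions: M_0 = M_3 = 0.
Solving: M_0 = 0, M_1 = 6, M_2 = -6, M_3 = 0.
On [0, 1], S(x) = 7 - 2·x + 0·x² + 1·x³.
With x = 3/4: S(3/4) = 379/64.

5.9219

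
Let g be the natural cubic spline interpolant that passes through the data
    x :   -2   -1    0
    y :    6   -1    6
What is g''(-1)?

Put M_i = g'' at the i-th knot. Here h = (1, 1) and Δ = (-7, 7), so the interior equations h_(i-1)·M_(i-1) + 2(h_(i-1)+h_i)·M_i + h_i·M_(i+1) = 6(Δ_i − Δ_(i-1)) read
  1·M_0 + 4·M_1 + 1·M_2 = 6(Δ_1 - Δ_0) = 84
Natural end conditions: M_0 = M_2 = 0.
Forward elimination and back-substitution give M_0 = 0, M_1 = 21, M_2 = 0.

21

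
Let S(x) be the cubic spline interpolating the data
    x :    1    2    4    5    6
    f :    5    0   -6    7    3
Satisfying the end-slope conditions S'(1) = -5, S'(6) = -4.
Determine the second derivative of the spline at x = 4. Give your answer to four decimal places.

With σ_i denoting the second derivative at x_i, h_i = 1, 2, 1, 1, and Δ_i = (y_(i+1) − y_i)/h_i = -5, -3, 13, -4:
  1·σ_0 + 6·σ_1 + 2·σ_2 = 6(Δ_1 - Δ_0) = 12
  2·σ_1 + 6·σ_2 + 1·σ_3 = 6(Δ_2 - Δ_1) = 96
  1·σ_2 + 4·σ_3 + 1·σ_4 = 6(Δ_3 - Δ_2) = -102
Clamped end conditions give two more equations: 2h_0·σ_0 + h_0·σ_1 = 6(Δ_0 - S'(1)) = 0 and h_3·σ_3 + 2h_3·σ_4 = 6(S'(6) - Δ_3) = 0.
Hence σ_0 = 53/16, σ_1 = -53/8, σ_2 = 775/32, σ_3 = -577/16, σ_4 = 577/32.

24.2188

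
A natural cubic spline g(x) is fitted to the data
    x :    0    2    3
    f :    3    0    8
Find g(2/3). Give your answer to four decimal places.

0.1235

Write m_i for g''(x_i). With h_i = 2, 1 and divided differences Δ_i = -3/2, 8, the continuity of g' gives the tridiagonal system
  2·m_0 + 6·m_1 + 1·m_2 = 6(Δ_1 - Δ_0) = 57
Natural end conditions: m_0 = m_2 = 0.
Solving the tridiagonal system: m_0 = 0, m_1 = 19/2, m_2 = 0.
On [0, 2], g(x) = 3 - 14/3·x + 0·x² + 19/24·x³.
With x = 2/3: g(2/3) = 10/81.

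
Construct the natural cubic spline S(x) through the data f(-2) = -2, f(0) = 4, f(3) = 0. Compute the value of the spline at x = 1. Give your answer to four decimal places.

4.1111

Let M_i = S''(x_i). Step sizes h_i = 2, 3; slopes of the chords Δ_i = (y_(i+1) - y_i)/h_i = 3, -4/3.
  2·M_0 + 10·M_1 + 3·M_2 = 6(Δ_1 - Δ_0) = -26
Natural end conditions: M_0 = M_2 = 0.
Forward elimination and back-substitution give M_0 = 0, M_1 = -13/5, M_2 = 0.
On [0, 3], S(x) = 4 + 19/15·x - 13/10·x² + 13/90·x³.
With x = 1: S(1) = 37/9.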